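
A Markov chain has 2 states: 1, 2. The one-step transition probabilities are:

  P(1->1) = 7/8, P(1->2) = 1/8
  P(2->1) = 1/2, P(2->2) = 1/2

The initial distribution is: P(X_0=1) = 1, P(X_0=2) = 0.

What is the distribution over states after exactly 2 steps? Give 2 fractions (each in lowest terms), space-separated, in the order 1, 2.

Propagating the distribution step by step (d_{t+1} = d_t * P):
d_0 = (1=1, 2=0)
  d_1[1] = 1*7/8 + 0*1/2 = 7/8
  d_1[2] = 1*1/8 + 0*1/2 = 1/8
d_1 = (1=7/8, 2=1/8)
  d_2[1] = 7/8*7/8 + 1/8*1/2 = 53/64
  d_2[2] = 7/8*1/8 + 1/8*1/2 = 11/64
d_2 = (1=53/64, 2=11/64)

Answer: 53/64 11/64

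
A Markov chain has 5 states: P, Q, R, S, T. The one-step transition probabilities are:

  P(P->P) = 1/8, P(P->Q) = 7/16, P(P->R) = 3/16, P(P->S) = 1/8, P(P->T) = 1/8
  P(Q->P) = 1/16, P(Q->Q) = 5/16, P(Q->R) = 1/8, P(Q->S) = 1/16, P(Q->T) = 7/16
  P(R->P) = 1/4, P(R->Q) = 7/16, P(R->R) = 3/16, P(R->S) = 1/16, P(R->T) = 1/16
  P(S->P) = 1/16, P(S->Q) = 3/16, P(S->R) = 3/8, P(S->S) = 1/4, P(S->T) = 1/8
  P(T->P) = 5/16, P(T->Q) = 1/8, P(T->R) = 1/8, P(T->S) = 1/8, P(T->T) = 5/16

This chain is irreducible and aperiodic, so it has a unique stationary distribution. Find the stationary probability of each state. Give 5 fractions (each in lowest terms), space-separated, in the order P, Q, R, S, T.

The stationary distribution satisfies pi = pi * P, i.e.:
  pi_P = 1/8*pi_P + 1/16*pi_Q + 1/4*pi_R + 1/16*pi_S + 5/16*pi_T
  pi_Q = 7/16*pi_P + 5/16*pi_Q + 7/16*pi_R + 3/16*pi_S + 1/8*pi_T
  pi_R = 3/16*pi_P + 1/8*pi_Q + 3/16*pi_R + 3/8*pi_S + 1/8*pi_T
  pi_S = 1/8*pi_P + 1/16*pi_Q + 1/16*pi_R + 1/4*pi_S + 1/8*pi_T
  pi_T = 1/8*pi_P + 7/16*pi_Q + 1/16*pi_R + 1/8*pi_S + 5/16*pi_T
with normalization: pi_P + pi_Q + pi_R + pi_S + pi_T = 1.

Using the first 4 balance equations plus normalization, the linear system A*pi = b is:
  [-7/8, 1/16, 1/4, 1/16, 5/16] . pi = 0
  [7/16, -11/16, 7/16, 3/16, 1/8] . pi = 0
  [3/16, 1/8, -13/16, 3/8, 1/8] . pi = 0
  [1/8, 1/16, 1/16, -3/4, 1/8] . pi = 0
  [1, 1, 1, 1, 1] . pi = 1

Solving yields:
  pi_P = 1087/6430
  pi_Q = 17021/57870
  pi_R = 10057/57870
  pi_S = 2111/19290
  pi_T = 2446/9645

Verification (pi * P):
  1087/6430*1/8 + 17021/57870*1/16 + 10057/57870*1/4 + 2111/19290*1/16 + 2446/9645*5/16 = 1087/6430 = pi_P  (ok)
  1087/6430*7/16 + 17021/57870*5/16 + 10057/57870*7/16 + 2111/19290*3/16 + 2446/9645*1/8 = 17021/57870 = pi_Q  (ok)
  1087/6430*3/16 + 17021/57870*1/8 + 10057/57870*3/16 + 2111/19290*3/8 + 2446/9645*1/8 = 10057/57870 = pi_R  (ok)
  1087/6430*1/8 + 17021/57870*1/16 + 10057/57870*1/16 + 2111/19290*1/4 + 2446/9645*1/8 = 2111/19290 = pi_S  (ok)
  1087/6430*1/8 + 17021/57870*7/16 + 10057/57870*1/16 + 2111/19290*1/8 + 2446/9645*5/16 = 2446/9645 = pi_T  (ok)

Answer: 1087/6430 17021/57870 10057/57870 2111/19290 2446/9645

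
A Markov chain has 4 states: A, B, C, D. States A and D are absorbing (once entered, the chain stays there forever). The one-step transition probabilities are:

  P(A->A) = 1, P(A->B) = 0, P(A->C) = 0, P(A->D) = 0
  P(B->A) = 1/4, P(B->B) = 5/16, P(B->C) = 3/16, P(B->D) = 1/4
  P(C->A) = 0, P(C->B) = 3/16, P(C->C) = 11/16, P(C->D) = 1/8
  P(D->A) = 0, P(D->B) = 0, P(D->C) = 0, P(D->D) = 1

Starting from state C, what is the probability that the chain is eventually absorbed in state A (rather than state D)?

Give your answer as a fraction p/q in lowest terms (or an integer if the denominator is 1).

Answer: 6/23

Derivation:
Let a_i = P(absorbed in A | start in state i).
Boundary conditions: a_A = 1, a_D = 0.
For each transient state i, a_i = sum_j P(i->j) * a_j:
  a_B = 1/4*a_A + 5/16*a_B + 3/16*a_C + 1/4*a_D
  a_C = 0*a_A + 3/16*a_B + 11/16*a_C + 1/8*a_D

Substituting a_A = 1 and a_D = 0, rearrange to (I - Q) a = r where r[i] = P(i -> A):
  [11/16, -3/16] . (a_B, a_C) = 1/4
  [-3/16, 5/16] . (a_B, a_C) = 0

Solving yields:
  a_B = 10/23
  a_C = 6/23

Starting state is C, so the absorption probability is a_C = 6/23.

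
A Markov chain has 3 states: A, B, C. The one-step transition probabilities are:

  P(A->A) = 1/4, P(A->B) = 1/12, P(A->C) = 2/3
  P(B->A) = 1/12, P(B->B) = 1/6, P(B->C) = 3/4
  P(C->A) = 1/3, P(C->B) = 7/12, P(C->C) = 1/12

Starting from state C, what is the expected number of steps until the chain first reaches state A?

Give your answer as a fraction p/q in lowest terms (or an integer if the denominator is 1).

Let h_i = expected steps to first reach A from state i.
Boundary: h_A = 0.
First-step equations for the other states:
  h_B = 1 + 1/12*h_A + 1/6*h_B + 3/4*h_C
  h_C = 1 + 1/3*h_A + 7/12*h_B + 1/12*h_C

Substituting h_A = 0 and rearranging gives the linear system (I - Q) h = 1:
  [5/6, -3/4] . (h_B, h_C) = 1
  [-7/12, 11/12] . (h_B, h_C) = 1

Solving yields:
  h_B = 240/47
  h_C = 204/47

Starting state is C, so the expected hitting time is h_C = 204/47.

Answer: 204/47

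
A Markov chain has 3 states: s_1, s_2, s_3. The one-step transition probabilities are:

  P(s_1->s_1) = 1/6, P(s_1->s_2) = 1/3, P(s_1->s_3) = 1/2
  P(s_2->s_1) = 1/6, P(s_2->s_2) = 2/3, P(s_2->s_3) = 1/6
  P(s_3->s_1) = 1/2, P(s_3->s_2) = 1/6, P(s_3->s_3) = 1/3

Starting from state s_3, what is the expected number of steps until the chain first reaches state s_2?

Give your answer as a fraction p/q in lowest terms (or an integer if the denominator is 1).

Let h_i = expected steps to first reach s_2 from state i.
Boundary: h_s_2 = 0.
First-step equations for the other states:
  h_s_1 = 1 + 1/6*h_s_1 + 1/3*h_s_2 + 1/2*h_s_3
  h_s_3 = 1 + 1/2*h_s_1 + 1/6*h_s_2 + 1/3*h_s_3

Substituting h_s_2 = 0 and rearranging gives the linear system (I - Q) h = 1:
  [5/6, -1/2] . (h_s_1, h_s_3) = 1
  [-1/2, 2/3] . (h_s_1, h_s_3) = 1

Solving yields:
  h_s_1 = 42/11
  h_s_3 = 48/11

Starting state is s_3, so the expected hitting time is h_s_3 = 48/11.

Answer: 48/11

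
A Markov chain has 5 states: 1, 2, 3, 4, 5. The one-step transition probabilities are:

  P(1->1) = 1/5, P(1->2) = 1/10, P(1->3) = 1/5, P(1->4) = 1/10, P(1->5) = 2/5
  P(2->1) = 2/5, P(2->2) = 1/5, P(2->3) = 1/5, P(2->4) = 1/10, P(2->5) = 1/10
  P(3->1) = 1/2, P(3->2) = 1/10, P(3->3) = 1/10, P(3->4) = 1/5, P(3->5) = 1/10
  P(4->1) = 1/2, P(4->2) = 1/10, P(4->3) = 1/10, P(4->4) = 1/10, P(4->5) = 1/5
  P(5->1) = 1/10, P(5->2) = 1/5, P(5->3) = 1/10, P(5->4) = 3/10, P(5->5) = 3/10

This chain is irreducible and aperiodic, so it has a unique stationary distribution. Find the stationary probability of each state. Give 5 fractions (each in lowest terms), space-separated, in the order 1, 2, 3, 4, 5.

Answer: 839/2844 397/2844 34/237 157/948 81/316

Derivation:
The stationary distribution satisfies pi = pi * P, i.e.:
  pi_1 = 1/5*pi_1 + 2/5*pi_2 + 1/2*pi_3 + 1/2*pi_4 + 1/10*pi_5
  pi_2 = 1/10*pi_1 + 1/5*pi_2 + 1/10*pi_3 + 1/10*pi_4 + 1/5*pi_5
  pi_3 = 1/5*pi_1 + 1/5*pi_2 + 1/10*pi_3 + 1/10*pi_4 + 1/10*pi_5
  pi_4 = 1/10*pi_1 + 1/10*pi_2 + 1/5*pi_3 + 1/10*pi_4 + 3/10*pi_5
  pi_5 = 2/5*pi_1 + 1/10*pi_2 + 1/10*pi_3 + 1/5*pi_4 + 3/10*pi_5
with normalization: pi_1 + pi_2 + pi_3 + pi_4 + pi_5 = 1.

Using the first 4 balance equations plus normalization, the linear system A*pi = b is:
  [-4/5, 2/5, 1/2, 1/2, 1/10] . pi = 0
  [1/10, -4/5, 1/10, 1/10, 1/5] . pi = 0
  [1/5, 1/5, -9/10, 1/10, 1/10] . pi = 0
  [1/10, 1/10, 1/5, -9/10, 3/10] . pi = 0
  [1, 1, 1, 1, 1] . pi = 1

Solving yields:
  pi_1 = 839/2844
  pi_2 = 397/2844
  pi_3 = 34/237
  pi_4 = 157/948
  pi_5 = 81/316

Verification (pi * P):
  839/2844*1/5 + 397/2844*2/5 + 34/237*1/2 + 157/948*1/2 + 81/316*1/10 = 839/2844 = pi_1  (ok)
  839/2844*1/10 + 397/2844*1/5 + 34/237*1/10 + 157/948*1/10 + 81/316*1/5 = 397/2844 = pi_2  (ok)
  839/2844*1/5 + 397/2844*1/5 + 34/237*1/10 + 157/948*1/10 + 81/316*1/10 = 34/237 = pi_3  (ok)
  839/2844*1/10 + 397/2844*1/10 + 34/237*1/5 + 157/948*1/10 + 81/316*3/10 = 157/948 = pi_4  (ok)
  839/2844*2/5 + 397/2844*1/10 + 34/237*1/10 + 157/948*1/5 + 81/316*3/10 = 81/316 = pi_5  (ok)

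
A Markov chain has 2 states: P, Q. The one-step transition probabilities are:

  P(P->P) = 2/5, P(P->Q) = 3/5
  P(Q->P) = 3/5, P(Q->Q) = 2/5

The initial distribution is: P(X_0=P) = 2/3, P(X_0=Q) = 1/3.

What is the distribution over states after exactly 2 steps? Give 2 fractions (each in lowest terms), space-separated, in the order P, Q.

Answer: 38/75 37/75

Derivation:
Propagating the distribution step by step (d_{t+1} = d_t * P):
d_0 = (P=2/3, Q=1/3)
  d_1[P] = 2/3*2/5 + 1/3*3/5 = 7/15
  d_1[Q] = 2/3*3/5 + 1/3*2/5 = 8/15
d_1 = (P=7/15, Q=8/15)
  d_2[P] = 7/15*2/5 + 8/15*3/5 = 38/75
  d_2[Q] = 7/15*3/5 + 8/15*2/5 = 37/75
d_2 = (P=38/75, Q=37/75)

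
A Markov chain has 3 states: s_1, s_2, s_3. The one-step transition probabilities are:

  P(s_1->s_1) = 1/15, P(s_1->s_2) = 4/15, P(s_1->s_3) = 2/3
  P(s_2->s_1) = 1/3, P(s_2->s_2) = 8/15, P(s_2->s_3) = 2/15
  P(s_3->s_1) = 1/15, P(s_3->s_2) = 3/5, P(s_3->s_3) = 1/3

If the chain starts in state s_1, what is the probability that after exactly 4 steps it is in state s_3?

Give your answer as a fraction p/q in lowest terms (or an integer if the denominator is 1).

Computing P^4 by repeated multiplication:
P^1 =
  s_1: [1/15, 4/15, 2/3]
  s_2: [1/3, 8/15, 2/15]
  s_3: [1/15, 3/5, 1/3]
P^2 =
  s_1: [31/225, 14/25, 68/225]
  s_2: [47/225, 34/75, 76/225]
  s_3: [17/75, 121/225, 53/225]
P^3 =
  s_1: [27/125, 1744/3375, 902/3375]
  s_2: [211/1125, 1688/3375, 1054/3375]
  s_3: [709/3375, 1649/3375, 113/375]
P^4 =
  s_1: [10351/50625, 24986/50625, 5096/16875]
  s_2: [10127/50625, 25522/50625, 1664/5625]
  s_3: [9971/50625, 25181/50625, 15473/50625]

(P^4)[s_1 -> s_3] = 5096/16875

Answer: 5096/16875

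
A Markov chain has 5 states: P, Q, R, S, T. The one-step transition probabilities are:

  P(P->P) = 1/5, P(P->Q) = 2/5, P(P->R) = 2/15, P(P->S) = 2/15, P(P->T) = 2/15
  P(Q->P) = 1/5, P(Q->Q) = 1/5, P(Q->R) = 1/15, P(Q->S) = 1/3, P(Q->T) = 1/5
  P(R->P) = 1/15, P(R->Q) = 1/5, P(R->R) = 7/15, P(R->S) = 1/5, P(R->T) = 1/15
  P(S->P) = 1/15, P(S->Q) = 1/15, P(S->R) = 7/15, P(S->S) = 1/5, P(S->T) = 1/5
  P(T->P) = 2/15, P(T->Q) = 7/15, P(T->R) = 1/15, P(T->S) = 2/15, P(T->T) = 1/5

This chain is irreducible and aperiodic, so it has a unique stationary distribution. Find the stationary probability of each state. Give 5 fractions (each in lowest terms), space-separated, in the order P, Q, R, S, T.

Answer: 2237/17812 4245/17812 4757/17812 1897/8906 2779/17812

Derivation:
The stationary distribution satisfies pi = pi * P, i.e.:
  pi_P = 1/5*pi_P + 1/5*pi_Q + 1/15*pi_R + 1/15*pi_S + 2/15*pi_T
  pi_Q = 2/5*pi_P + 1/5*pi_Q + 1/5*pi_R + 1/15*pi_S + 7/15*pi_T
  pi_R = 2/15*pi_P + 1/15*pi_Q + 7/15*pi_R + 7/15*pi_S + 1/15*pi_T
  pi_S = 2/15*pi_P + 1/3*pi_Q + 1/5*pi_R + 1/5*pi_S + 2/15*pi_T
  pi_T = 2/15*pi_P + 1/5*pi_Q + 1/15*pi_R + 1/5*pi_S + 1/5*pi_T
with normalization: pi_P + pi_Q + pi_R + pi_S + pi_T = 1.

Using the first 4 balance equations plus normalization, the linear system A*pi = b is:
  [-4/5, 1/5, 1/15, 1/15, 2/15] . pi = 0
  [2/5, -4/5, 1/5, 1/15, 7/15] . pi = 0
  [2/15, 1/15, -8/15, 7/15, 1/15] . pi = 0
  [2/15, 1/3, 1/5, -4/5, 2/15] . pi = 0
  [1, 1, 1, 1, 1] . pi = 1

Solving yields:
  pi_P = 2237/17812
  pi_Q = 4245/17812
  pi_R = 4757/17812
  pi_S = 1897/8906
  pi_T = 2779/17812

Verification (pi * P):
  2237/17812*1/5 + 4245/17812*1/5 + 4757/17812*1/15 + 1897/8906*1/15 + 2779/17812*2/15 = 2237/17812 = pi_P  (ok)
  2237/17812*2/5 + 4245/17812*1/5 + 4757/17812*1/5 + 1897/8906*1/15 + 2779/17812*7/15 = 4245/17812 = pi_Q  (ok)
  2237/17812*2/15 + 4245/17812*1/15 + 4757/17812*7/15 + 1897/8906*7/15 + 2779/17812*1/15 = 4757/17812 = pi_R  (ok)
  2237/17812*2/15 + 4245/17812*1/3 + 4757/17812*1/5 + 1897/8906*1/5 + 2779/17812*2/15 = 1897/8906 = pi_S  (ok)
  2237/17812*2/15 + 4245/17812*1/5 + 4757/17812*1/15 + 1897/8906*1/5 + 2779/17812*1/5 = 2779/17812 = pi_T  (ok)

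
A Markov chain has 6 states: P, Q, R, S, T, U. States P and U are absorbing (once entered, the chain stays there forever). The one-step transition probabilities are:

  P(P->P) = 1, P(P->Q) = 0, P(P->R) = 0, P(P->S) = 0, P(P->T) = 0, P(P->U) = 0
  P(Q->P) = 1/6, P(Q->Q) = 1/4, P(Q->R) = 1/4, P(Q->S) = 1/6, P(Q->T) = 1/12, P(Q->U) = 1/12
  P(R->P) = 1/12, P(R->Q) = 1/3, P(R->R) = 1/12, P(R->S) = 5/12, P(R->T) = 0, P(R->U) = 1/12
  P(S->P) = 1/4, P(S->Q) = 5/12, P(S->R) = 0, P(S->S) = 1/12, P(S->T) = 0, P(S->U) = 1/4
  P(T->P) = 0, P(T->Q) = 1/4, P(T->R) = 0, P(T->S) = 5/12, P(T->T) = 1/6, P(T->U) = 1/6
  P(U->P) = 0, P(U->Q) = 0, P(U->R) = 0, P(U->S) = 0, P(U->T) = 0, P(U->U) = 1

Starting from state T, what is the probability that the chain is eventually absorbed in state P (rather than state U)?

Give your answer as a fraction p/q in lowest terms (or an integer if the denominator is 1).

Answer: 1544/3541

Derivation:
Let a_i = P(absorbed in P | start in state i).
Boundary conditions: a_P = 1, a_U = 0.
For each transient state i, a_i = sum_j P(i->j) * a_j:
  a_Q = 1/6*a_P + 1/4*a_Q + 1/4*a_R + 1/6*a_S + 1/12*a_T + 1/12*a_U
  a_R = 1/12*a_P + 1/3*a_Q + 1/12*a_R + 5/12*a_S + 0*a_T + 1/12*a_U
  a_S = 1/4*a_P + 5/12*a_Q + 0*a_R + 1/12*a_S + 0*a_T + 1/4*a_U
  a_T = 0*a_P + 1/4*a_Q + 0*a_R + 5/12*a_S + 1/6*a_T + 1/6*a_U

Substituting a_P = 1 and a_U = 0, rearrange to (I - Q) a = r where r[i] = P(i -> P):
  [3/4, -1/4, -1/6, -1/12] . (a_Q, a_R, a_S, a_T) = 1/6
  [-1/3, 11/12, -5/12, 0] . (a_Q, a_R, a_S, a_T) = 1/12
  [-5/12, 0, 11/12, 0] . (a_Q, a_R, a_S, a_T) = 1/4
  [-1/4, 0, -5/12, 5/6] . (a_Q, a_R, a_S, a_T) = 0

Solving yields:
  a_Q = 4025/7082
  a_R = 3817/7082
  a_S = 3761/7082
  a_T = 1544/3541

Starting state is T, so the absorption probability is a_T = 1544/3541.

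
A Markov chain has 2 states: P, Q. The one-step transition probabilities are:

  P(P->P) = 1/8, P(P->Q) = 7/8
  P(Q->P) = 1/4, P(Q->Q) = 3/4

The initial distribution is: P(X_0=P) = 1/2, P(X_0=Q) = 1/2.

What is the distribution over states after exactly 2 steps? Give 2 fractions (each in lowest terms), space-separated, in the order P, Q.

Answer: 29/128 99/128

Derivation:
Propagating the distribution step by step (d_{t+1} = d_t * P):
d_0 = (P=1/2, Q=1/2)
  d_1[P] = 1/2*1/8 + 1/2*1/4 = 3/16
  d_1[Q] = 1/2*7/8 + 1/2*3/4 = 13/16
d_1 = (P=3/16, Q=13/16)
  d_2[P] = 3/16*1/8 + 13/16*1/4 = 29/128
  d_2[Q] = 3/16*7/8 + 13/16*3/4 = 99/128
d_2 = (P=29/128, Q=99/128)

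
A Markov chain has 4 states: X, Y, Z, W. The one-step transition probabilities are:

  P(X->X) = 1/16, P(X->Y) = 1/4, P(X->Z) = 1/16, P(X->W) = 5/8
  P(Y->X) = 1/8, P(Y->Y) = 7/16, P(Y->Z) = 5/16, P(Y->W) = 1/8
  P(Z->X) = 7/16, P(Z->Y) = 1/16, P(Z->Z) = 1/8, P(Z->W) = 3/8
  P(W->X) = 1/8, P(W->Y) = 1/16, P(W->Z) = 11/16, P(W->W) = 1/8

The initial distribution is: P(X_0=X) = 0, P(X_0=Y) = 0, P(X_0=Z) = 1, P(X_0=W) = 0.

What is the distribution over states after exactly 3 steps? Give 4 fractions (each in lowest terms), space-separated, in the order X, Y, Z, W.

Propagating the distribution step by step (d_{t+1} = d_t * P):
d_0 = (X=0, Y=0, Z=1, W=0)
  d_1[X] = 0*1/16 + 0*1/8 + 1*7/16 + 0*1/8 = 7/16
  d_1[Y] = 0*1/4 + 0*7/16 + 1*1/16 + 0*1/16 = 1/16
  d_1[Z] = 0*1/16 + 0*5/16 + 1*1/8 + 0*11/16 = 1/8
  d_1[W] = 0*5/8 + 0*1/8 + 1*3/8 + 0*1/8 = 3/8
d_1 = (X=7/16, Y=1/16, Z=1/8, W=3/8)
  d_2[X] = 7/16*1/16 + 1/16*1/8 + 1/8*7/16 + 3/8*1/8 = 35/256
  d_2[Y] = 7/16*1/4 + 1/16*7/16 + 1/8*1/16 + 3/8*1/16 = 43/256
  d_2[Z] = 7/16*1/16 + 1/16*5/16 + 1/8*1/8 + 3/8*11/16 = 41/128
  d_2[W] = 7/16*5/8 + 1/16*1/8 + 1/8*3/8 + 3/8*1/8 = 3/8
d_2 = (X=35/256, Y=43/256, Z=41/128, W=3/8)
  d_3[X] = 35/256*1/16 + 43/256*1/8 + 41/128*7/16 + 3/8*1/8 = 887/4096
  d_3[Y] = 35/256*1/4 + 43/256*7/16 + 41/128*1/16 + 3/8*1/16 = 619/4096
  d_3[Z] = 35/256*1/16 + 43/256*5/16 + 41/128*1/8 + 3/8*11/16 = 735/2048
  d_3[W] = 35/256*5/8 + 43/256*1/8 + 41/128*3/8 + 3/8*1/8 = 35/128
d_3 = (X=887/4096, Y=619/4096, Z=735/2048, W=35/128)

Answer: 887/4096 619/4096 735/2048 35/128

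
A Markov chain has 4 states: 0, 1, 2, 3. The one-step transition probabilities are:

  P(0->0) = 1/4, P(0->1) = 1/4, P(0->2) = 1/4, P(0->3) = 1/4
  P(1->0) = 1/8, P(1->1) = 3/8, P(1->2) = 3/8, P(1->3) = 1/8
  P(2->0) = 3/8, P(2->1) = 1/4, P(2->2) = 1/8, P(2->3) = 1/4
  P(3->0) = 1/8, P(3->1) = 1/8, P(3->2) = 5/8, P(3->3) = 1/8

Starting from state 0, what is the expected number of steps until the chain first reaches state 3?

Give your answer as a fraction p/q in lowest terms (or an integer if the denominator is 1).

Let h_i = expected steps to first reach 3 from state i.
Boundary: h_3 = 0.
First-step equations for the other states:
  h_0 = 1 + 1/4*h_0 + 1/4*h_1 + 1/4*h_2 + 1/4*h_3
  h_1 = 1 + 1/8*h_0 + 3/8*h_1 + 3/8*h_2 + 1/8*h_3
  h_2 = 1 + 3/8*h_0 + 1/4*h_1 + 1/8*h_2 + 1/4*h_3

Substituting h_3 = 0 and rearranging gives the linear system (I - Q) h = 1:
  [3/4, -1/4, -1/4] . (h_0, h_1, h_2) = 1
  [-1/8, 5/8, -3/8] . (h_0, h_1, h_2) = 1
  [-3/8, -1/4, 7/8] . (h_0, h_1, h_2) = 1

Solving yields:
  h_0 = 14/3
  h_1 = 16/3
  h_2 = 14/3

Starting state is 0, so the expected hitting time is h_0 = 14/3.

Answer: 14/3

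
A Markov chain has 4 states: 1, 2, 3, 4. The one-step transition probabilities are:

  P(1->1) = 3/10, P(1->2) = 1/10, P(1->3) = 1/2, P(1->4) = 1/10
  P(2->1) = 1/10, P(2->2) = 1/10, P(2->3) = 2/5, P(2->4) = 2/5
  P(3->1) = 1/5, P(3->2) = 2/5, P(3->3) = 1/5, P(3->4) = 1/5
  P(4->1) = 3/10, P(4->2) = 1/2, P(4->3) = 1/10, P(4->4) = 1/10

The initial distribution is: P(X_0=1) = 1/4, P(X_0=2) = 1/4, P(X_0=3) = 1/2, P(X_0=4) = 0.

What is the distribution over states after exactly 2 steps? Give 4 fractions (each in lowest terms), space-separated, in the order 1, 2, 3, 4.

Propagating the distribution step by step (d_{t+1} = d_t * P):
d_0 = (1=1/4, 2=1/4, 3=1/2, 4=0)
  d_1[1] = 1/4*3/10 + 1/4*1/10 + 1/2*1/5 + 0*3/10 = 1/5
  d_1[2] = 1/4*1/10 + 1/4*1/10 + 1/2*2/5 + 0*1/2 = 1/4
  d_1[3] = 1/4*1/2 + 1/4*2/5 + 1/2*1/5 + 0*1/10 = 13/40
  d_1[4] = 1/4*1/10 + 1/4*2/5 + 1/2*1/5 + 0*1/10 = 9/40
d_1 = (1=1/5, 2=1/4, 3=13/40, 4=9/40)
  d_2[1] = 1/5*3/10 + 1/4*1/10 + 13/40*1/5 + 9/40*3/10 = 87/400
  d_2[2] = 1/5*1/10 + 1/4*1/10 + 13/40*2/5 + 9/40*1/2 = 23/80
  d_2[3] = 1/5*1/2 + 1/4*2/5 + 13/40*1/5 + 9/40*1/10 = 23/80
  d_2[4] = 1/5*1/10 + 1/4*2/5 + 13/40*1/5 + 9/40*1/10 = 83/400
d_2 = (1=87/400, 2=23/80, 3=23/80, 4=83/400)

Answer: 87/400 23/80 23/80 83/400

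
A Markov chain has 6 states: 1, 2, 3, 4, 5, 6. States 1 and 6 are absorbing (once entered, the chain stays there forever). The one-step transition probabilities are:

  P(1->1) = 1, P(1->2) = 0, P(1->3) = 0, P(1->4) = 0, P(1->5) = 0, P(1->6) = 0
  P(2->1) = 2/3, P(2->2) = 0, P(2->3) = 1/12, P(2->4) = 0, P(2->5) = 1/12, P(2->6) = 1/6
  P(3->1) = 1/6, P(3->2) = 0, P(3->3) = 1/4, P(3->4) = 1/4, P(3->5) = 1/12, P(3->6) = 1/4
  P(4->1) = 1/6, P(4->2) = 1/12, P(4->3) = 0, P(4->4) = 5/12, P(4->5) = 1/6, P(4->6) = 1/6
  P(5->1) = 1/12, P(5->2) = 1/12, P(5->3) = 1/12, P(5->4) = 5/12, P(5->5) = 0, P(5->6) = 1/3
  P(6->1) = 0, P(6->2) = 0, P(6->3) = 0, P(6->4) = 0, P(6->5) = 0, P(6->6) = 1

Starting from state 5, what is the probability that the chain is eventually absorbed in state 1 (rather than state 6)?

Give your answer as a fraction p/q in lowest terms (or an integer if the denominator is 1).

Answer: 997/2557

Derivation:
Let a_i = P(absorbed in 1 | start in state i).
Boundary conditions: a_1 = 1, a_6 = 0.
For each transient state i, a_i = sum_j P(i->j) * a_j:
  a_2 = 2/3*a_1 + 0*a_2 + 1/12*a_3 + 0*a_4 + 1/12*a_5 + 1/6*a_6
  a_3 = 1/6*a_1 + 0*a_2 + 1/4*a_3 + 1/4*a_4 + 1/12*a_5 + 1/4*a_6
  a_4 = 1/6*a_1 + 1/12*a_2 + 0*a_3 + 5/12*a_4 + 1/6*a_5 + 1/6*a_6
  a_5 = 1/12*a_1 + 1/12*a_2 + 1/12*a_3 + 5/12*a_4 + 0*a_5 + 1/3*a_6

Substituting a_1 = 1 and a_6 = 0, rearrange to (I - Q) a = r where r[i] = P(i -> 1):
  [1, -1/12, 0, -1/12] . (a_2, a_3, a_4, a_5) = 2/3
  [0, 3/4, -1/4, -1/12] . (a_2, a_3, a_4, a_5) = 1/6
  [-1/12, 0, 7/12, -1/6] . (a_2, a_3, a_4, a_5) = 1/6
  [-1/12, -1/12, -5/12, 1] . (a_2, a_3, a_4, a_5) = 1/12

Solving yields:
  a_2 = 1880/2557
  a_3 = 1107/2557
  a_4 = 1284/2557
  a_5 = 997/2557

Starting state is 5, so the absorption probability is a_5 = 997/2557.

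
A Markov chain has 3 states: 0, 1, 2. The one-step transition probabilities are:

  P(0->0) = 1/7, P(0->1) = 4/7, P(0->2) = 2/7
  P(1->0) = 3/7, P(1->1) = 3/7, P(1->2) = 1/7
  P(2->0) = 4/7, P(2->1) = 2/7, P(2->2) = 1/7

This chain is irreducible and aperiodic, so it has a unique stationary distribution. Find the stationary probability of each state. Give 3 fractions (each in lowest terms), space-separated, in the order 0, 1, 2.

Answer: 11/31 14/31 6/31

Derivation:
The stationary distribution satisfies pi = pi * P, i.e.:
  pi_0 = 1/7*pi_0 + 3/7*pi_1 + 4/7*pi_2
  pi_1 = 4/7*pi_0 + 3/7*pi_1 + 2/7*pi_2
  pi_2 = 2/7*pi_0 + 1/7*pi_1 + 1/7*pi_2
with normalization: pi_0 + pi_1 + pi_2 = 1.

Using the first 2 balance equations plus normalization, the linear system A*pi = b is:
  [-6/7, 3/7, 4/7] . pi = 0
  [4/7, -4/7, 2/7] . pi = 0
  [1, 1, 1] . pi = 1

Solving yields:
  pi_0 = 11/31
  pi_1 = 14/31
  pi_2 = 6/31

Verification (pi * P):
  11/31*1/7 + 14/31*3/7 + 6/31*4/7 = 11/31 = pi_0  (ok)
  11/31*4/7 + 14/31*3/7 + 6/31*2/7 = 14/31 = pi_1  (ok)
  11/31*2/7 + 14/31*1/7 + 6/31*1/7 = 6/31 = pi_2  (ok)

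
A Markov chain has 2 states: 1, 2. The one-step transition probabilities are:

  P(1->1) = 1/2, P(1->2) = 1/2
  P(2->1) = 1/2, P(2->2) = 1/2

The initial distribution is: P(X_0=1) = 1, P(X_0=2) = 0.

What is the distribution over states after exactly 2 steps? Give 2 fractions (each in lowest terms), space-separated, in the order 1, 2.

Propagating the distribution step by step (d_{t+1} = d_t * P):
d_0 = (1=1, 2=0)
  d_1[1] = 1*1/2 + 0*1/2 = 1/2
  d_1[2] = 1*1/2 + 0*1/2 = 1/2
d_1 = (1=1/2, 2=1/2)
  d_2[1] = 1/2*1/2 + 1/2*1/2 = 1/2
  d_2[2] = 1/2*1/2 + 1/2*1/2 = 1/2
d_2 = (1=1/2, 2=1/2)

Answer: 1/2 1/2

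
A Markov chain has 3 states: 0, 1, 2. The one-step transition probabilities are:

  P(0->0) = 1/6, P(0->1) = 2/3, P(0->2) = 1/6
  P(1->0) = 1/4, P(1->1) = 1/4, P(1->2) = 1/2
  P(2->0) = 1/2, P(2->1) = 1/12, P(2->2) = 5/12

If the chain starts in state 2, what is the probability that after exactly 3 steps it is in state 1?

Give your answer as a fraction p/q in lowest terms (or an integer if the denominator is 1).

Answer: 571/1728

Derivation:
Computing P^3 by repeated multiplication:
P^1 =
  0: [1/6, 2/3, 1/6]
  1: [1/4, 1/4, 1/2]
  2: [1/2, 1/12, 5/12]
P^2 =
  0: [5/18, 7/24, 31/72]
  1: [17/48, 13/48, 3/8]
  2: [5/16, 7/18, 43/144]
P^3 =
  0: [289/864, 127/432, 107/288]
  1: [181/576, 193/576, 101/288]
  2: [43/144, 571/1728, 641/1728]

(P^3)[2 -> 1] = 571/1728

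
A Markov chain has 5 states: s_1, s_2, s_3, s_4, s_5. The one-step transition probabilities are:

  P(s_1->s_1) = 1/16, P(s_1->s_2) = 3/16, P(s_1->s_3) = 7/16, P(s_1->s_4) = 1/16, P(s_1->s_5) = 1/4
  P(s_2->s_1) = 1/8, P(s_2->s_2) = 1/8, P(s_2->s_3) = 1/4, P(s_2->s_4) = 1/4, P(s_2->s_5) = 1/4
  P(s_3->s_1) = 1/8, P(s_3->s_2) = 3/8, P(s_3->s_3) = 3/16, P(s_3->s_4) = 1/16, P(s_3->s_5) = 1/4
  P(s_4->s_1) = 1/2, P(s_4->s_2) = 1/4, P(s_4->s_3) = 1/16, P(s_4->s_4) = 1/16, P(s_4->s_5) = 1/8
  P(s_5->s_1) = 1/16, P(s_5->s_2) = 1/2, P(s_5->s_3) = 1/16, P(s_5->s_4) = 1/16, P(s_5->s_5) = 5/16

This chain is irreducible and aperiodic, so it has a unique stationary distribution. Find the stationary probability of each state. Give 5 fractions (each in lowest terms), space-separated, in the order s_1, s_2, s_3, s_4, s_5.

Answer: 6070/42081 12277/42081 2746/14027 1644/14027 10564/42081

Derivation:
The stationary distribution satisfies pi = pi * P, i.e.:
  pi_s_1 = 1/16*pi_s_1 + 1/8*pi_s_2 + 1/8*pi_s_3 + 1/2*pi_s_4 + 1/16*pi_s_5
  pi_s_2 = 3/16*pi_s_1 + 1/8*pi_s_2 + 3/8*pi_s_3 + 1/4*pi_s_4 + 1/2*pi_s_5
  pi_s_3 = 7/16*pi_s_1 + 1/4*pi_s_2 + 3/16*pi_s_3 + 1/16*pi_s_4 + 1/16*pi_s_5
  pi_s_4 = 1/16*pi_s_1 + 1/4*pi_s_2 + 1/16*pi_s_3 + 1/16*pi_s_4 + 1/16*pi_s_5
  pi_s_5 = 1/4*pi_s_1 + 1/4*pi_s_2 + 1/4*pi_s_3 + 1/8*pi_s_4 + 5/16*pi_s_5
with normalization: pi_s_1 + pi_s_2 + pi_s_3 + pi_s_4 + pi_s_5 = 1.

Using the first 4 balance equations plus normalization, the linear system A*pi = b is:
  [-15/16, 1/8, 1/8, 1/2, 1/16] . pi = 0
  [3/16, -7/8, 3/8, 1/4, 1/2] . pi = 0
  [7/16, 1/4, -13/16, 1/16, 1/16] . pi = 0
  [1/16, 1/4, 1/16, -15/16, 1/16] . pi = 0
  [1, 1, 1, 1, 1] . pi = 1

Solving yields:
  pi_s_1 = 6070/42081
  pi_s_2 = 12277/42081
  pi_s_3 = 2746/14027
  pi_s_4 = 1644/14027
  pi_s_5 = 10564/42081

Verification (pi * P):
  6070/42081*1/16 + 12277/42081*1/8 + 2746/14027*1/8 + 1644/14027*1/2 + 10564/42081*1/16 = 6070/42081 = pi_s_1  (ok)
  6070/42081*3/16 + 12277/42081*1/8 + 2746/14027*3/8 + 1644/14027*1/4 + 10564/42081*1/2 = 12277/42081 = pi_s_2  (ok)
  6070/42081*7/16 + 12277/42081*1/4 + 2746/14027*3/16 + 1644/14027*1/16 + 10564/42081*1/16 = 2746/14027 = pi_s_3  (ok)
  6070/42081*1/16 + 12277/42081*1/4 + 2746/14027*1/16 + 1644/14027*1/16 + 10564/42081*1/16 = 1644/14027 = pi_s_4  (ok)
  6070/42081*1/4 + 12277/42081*1/4 + 2746/14027*1/4 + 1644/14027*1/8 + 10564/42081*5/16 = 10564/42081 = pi_s_5  (ok)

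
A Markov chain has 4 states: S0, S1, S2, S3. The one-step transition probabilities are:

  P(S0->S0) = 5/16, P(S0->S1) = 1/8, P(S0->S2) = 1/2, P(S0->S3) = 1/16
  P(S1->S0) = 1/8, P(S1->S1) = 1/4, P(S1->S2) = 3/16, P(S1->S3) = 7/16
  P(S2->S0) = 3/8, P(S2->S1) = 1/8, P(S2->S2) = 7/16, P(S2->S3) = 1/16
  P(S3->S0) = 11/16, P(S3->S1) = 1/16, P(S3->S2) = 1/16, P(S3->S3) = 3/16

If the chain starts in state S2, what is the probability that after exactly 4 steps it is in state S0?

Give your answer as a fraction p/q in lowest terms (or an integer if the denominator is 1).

Computing P^4 by repeated multiplication:
P^1 =
  S0: [5/16, 1/8, 1/2, 1/16]
  S1: [1/8, 1/4, 3/16, 7/16]
  S2: [3/8, 1/8, 7/16, 1/16]
  S3: [11/16, 1/16, 1/16, 3/16]
P^2 =
  S0: [11/32, 35/256, 103/256, 15/128]
  S1: [113/256, 33/256, 7/32, 27/128]
  S2: [87/256, 35/256, 13/32, 15/128]
  S3: [3/8, 31/256, 101/256, 7/64]
P^3 =
  S0: [729/2048, 69/512, 195/512, 263/2048]
  S1: [1561/4096, 131/1024, 1449/4096, 281/2048]
  S2: [1459/4096, 69/512, 1559/4096, 263/2048]
  S3: [91/256, 273/2048, 399/1024, 249/2048]
P^4 =
  S0: [5885/16384, 4385/32768, 12383/32768, 2115/16384]
  S1: [23729/65536, 4339/32768, 24765/65536, 2091/16384]
  S2: [23539/65536, 4385/32768, 24767/65536, 2115/16384]
  S3: [11713/32768, 4393/32768, 6239/16384, 523/4096]

(P^4)[S2 -> S0] = 23539/65536

Answer: 23539/65536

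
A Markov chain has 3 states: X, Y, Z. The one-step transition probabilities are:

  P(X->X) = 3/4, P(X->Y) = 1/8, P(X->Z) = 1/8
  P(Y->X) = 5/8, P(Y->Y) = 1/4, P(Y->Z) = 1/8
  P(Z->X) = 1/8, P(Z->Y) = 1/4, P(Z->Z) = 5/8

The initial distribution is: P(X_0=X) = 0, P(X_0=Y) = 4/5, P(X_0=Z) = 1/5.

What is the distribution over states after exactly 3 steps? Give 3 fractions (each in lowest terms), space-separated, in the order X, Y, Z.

Propagating the distribution step by step (d_{t+1} = d_t * P):
d_0 = (X=0, Y=4/5, Z=1/5)
  d_1[X] = 0*3/4 + 4/5*5/8 + 1/5*1/8 = 21/40
  d_1[Y] = 0*1/8 + 4/5*1/4 + 1/5*1/4 = 1/4
  d_1[Z] = 0*1/8 + 4/5*1/8 + 1/5*5/8 = 9/40
d_1 = (X=21/40, Y=1/4, Z=9/40)
  d_2[X] = 21/40*3/4 + 1/4*5/8 + 9/40*1/8 = 37/64
  d_2[Y] = 21/40*1/8 + 1/4*1/4 + 9/40*1/4 = 59/320
  d_2[Z] = 21/40*1/8 + 1/4*1/8 + 9/40*5/8 = 19/80
d_2 = (X=37/64, Y=59/320, Z=19/80)
  d_3[X] = 37/64*3/4 + 59/320*5/8 + 19/80*1/8 = 1481/2560
  d_3[Y] = 37/64*1/8 + 59/320*1/4 + 19/80*1/4 = 91/512
  d_3[Z] = 37/64*1/8 + 59/320*1/8 + 19/80*5/8 = 39/160
d_3 = (X=1481/2560, Y=91/512, Z=39/160)

Answer: 1481/2560 91/512 39/160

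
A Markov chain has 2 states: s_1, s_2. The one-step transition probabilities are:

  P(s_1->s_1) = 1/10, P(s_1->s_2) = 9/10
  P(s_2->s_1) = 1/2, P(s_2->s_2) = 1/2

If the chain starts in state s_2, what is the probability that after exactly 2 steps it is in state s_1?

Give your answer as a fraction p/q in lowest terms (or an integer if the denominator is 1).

Computing P^2 by repeated multiplication:
P^1 =
  s_1: [1/10, 9/10]
  s_2: [1/2, 1/2]
P^2 =
  s_1: [23/50, 27/50]
  s_2: [3/10, 7/10]

(P^2)[s_2 -> s_1] = 3/10

Answer: 3/10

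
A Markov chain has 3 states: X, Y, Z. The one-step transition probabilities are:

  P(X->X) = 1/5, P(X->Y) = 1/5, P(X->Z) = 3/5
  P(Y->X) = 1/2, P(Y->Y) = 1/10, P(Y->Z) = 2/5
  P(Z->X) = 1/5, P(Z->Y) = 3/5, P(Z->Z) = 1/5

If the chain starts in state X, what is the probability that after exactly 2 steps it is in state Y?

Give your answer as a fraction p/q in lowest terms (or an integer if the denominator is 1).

Answer: 21/50

Derivation:
Computing P^2 by repeated multiplication:
P^1 =
  X: [1/5, 1/5, 3/5]
  Y: [1/2, 1/10, 2/5]
  Z: [1/5, 3/5, 1/5]
P^2 =
  X: [13/50, 21/50, 8/25]
  Y: [23/100, 7/20, 21/50]
  Z: [19/50, 11/50, 2/5]

(P^2)[X -> Y] = 21/50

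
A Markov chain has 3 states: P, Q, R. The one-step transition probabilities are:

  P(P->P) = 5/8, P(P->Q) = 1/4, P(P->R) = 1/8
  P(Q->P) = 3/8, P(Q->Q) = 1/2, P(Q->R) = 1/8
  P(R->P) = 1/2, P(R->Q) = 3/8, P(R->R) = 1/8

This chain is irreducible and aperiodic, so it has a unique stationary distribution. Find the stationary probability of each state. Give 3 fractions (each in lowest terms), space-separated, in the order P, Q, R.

The stationary distribution satisfies pi = pi * P, i.e.:
  pi_P = 5/8*pi_P + 3/8*pi_Q + 1/2*pi_R
  pi_Q = 1/4*pi_P + 1/2*pi_Q + 3/8*pi_R
  pi_R = 1/8*pi_P + 1/8*pi_Q + 1/8*pi_R
with normalization: pi_P + pi_Q + pi_R = 1.

Using the first 2 balance equations plus normalization, the linear system A*pi = b is:
  [-3/8, 3/8, 1/2] . pi = 0
  [1/4, -1/2, 3/8] . pi = 0
  [1, 1, 1] . pi = 1

Solving yields:
  pi_P = 25/48
  pi_Q = 17/48
  pi_R = 1/8

Verification (pi * P):
  25/48*5/8 + 17/48*3/8 + 1/8*1/2 = 25/48 = pi_P  (ok)
  25/48*1/4 + 17/48*1/2 + 1/8*3/8 = 17/48 = pi_Q  (ok)
  25/48*1/8 + 17/48*1/8 + 1/8*1/8 = 1/8 = pi_R  (ok)

Answer: 25/48 17/48 1/8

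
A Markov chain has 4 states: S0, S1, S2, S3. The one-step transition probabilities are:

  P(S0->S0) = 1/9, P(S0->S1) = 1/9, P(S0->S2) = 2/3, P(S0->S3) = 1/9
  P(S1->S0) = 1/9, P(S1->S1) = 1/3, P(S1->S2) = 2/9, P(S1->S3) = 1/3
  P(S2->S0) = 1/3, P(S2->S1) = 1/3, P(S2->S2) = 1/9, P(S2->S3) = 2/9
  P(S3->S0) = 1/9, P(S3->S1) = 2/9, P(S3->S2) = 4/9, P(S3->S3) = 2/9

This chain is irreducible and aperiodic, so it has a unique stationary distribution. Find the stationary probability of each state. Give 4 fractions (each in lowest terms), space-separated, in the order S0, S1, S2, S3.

The stationary distribution satisfies pi = pi * P, i.e.:
  pi_S0 = 1/9*pi_S0 + 1/9*pi_S1 + 1/3*pi_S2 + 1/9*pi_S3
  pi_S1 = 1/9*pi_S0 + 1/3*pi_S1 + 1/3*pi_S2 + 2/9*pi_S3
  pi_S2 = 2/3*pi_S0 + 2/9*pi_S1 + 1/9*pi_S2 + 4/9*pi_S3
  pi_S3 = 1/9*pi_S0 + 1/3*pi_S1 + 2/9*pi_S2 + 2/9*pi_S3
with normalization: pi_S0 + pi_S1 + pi_S2 + pi_S3 = 1.

Using the first 3 balance equations plus normalization, the linear system A*pi = b is:
  [-8/9, 1/9, 1/3, 1/9] . pi = 0
  [1/9, -2/3, 1/3, 2/9] . pi = 0
  [2/3, 2/9, -8/9, 4/9] . pi = 0
  [1, 1, 1, 1] . pi = 1

Solving yields:
  pi_S0 = 77/423
  pi_S1 = 113/423
  pi_S2 = 15/47
  pi_S3 = 98/423

Verification (pi * P):
  77/423*1/9 + 113/423*1/9 + 15/47*1/3 + 98/423*1/9 = 77/423 = pi_S0  (ok)
  77/423*1/9 + 113/423*1/3 + 15/47*1/3 + 98/423*2/9 = 113/423 = pi_S1  (ok)
  77/423*2/3 + 113/423*2/9 + 15/47*1/9 + 98/423*4/9 = 15/47 = pi_S2  (ok)
  77/423*1/9 + 113/423*1/3 + 15/47*2/9 + 98/423*2/9 = 98/423 = pi_S3  (ok)

Answer: 77/423 113/423 15/47 98/423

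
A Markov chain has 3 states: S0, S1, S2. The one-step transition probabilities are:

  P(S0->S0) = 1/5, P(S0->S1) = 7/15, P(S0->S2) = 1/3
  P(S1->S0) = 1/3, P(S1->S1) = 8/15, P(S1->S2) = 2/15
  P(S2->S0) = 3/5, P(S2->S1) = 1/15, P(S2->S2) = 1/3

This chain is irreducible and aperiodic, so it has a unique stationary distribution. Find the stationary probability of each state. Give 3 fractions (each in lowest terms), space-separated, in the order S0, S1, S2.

Answer: 17/48 25/64 49/192

Derivation:
The stationary distribution satisfies pi = pi * P, i.e.:
  pi_S0 = 1/5*pi_S0 + 1/3*pi_S1 + 3/5*pi_S2
  pi_S1 = 7/15*pi_S0 + 8/15*pi_S1 + 1/15*pi_S2
  pi_S2 = 1/3*pi_S0 + 2/15*pi_S1 + 1/3*pi_S2
with normalization: pi_S0 + pi_S1 + pi_S2 = 1.

Using the first 2 balance equations plus normalization, the linear system A*pi = b is:
  [-4/5, 1/3, 3/5] . pi = 0
  [7/15, -7/15, 1/15] . pi = 0
  [1, 1, 1] . pi = 1

Solving yields:
  pi_S0 = 17/48
  pi_S1 = 25/64
  pi_S2 = 49/192

Verification (pi * P):
  17/48*1/5 + 25/64*1/3 + 49/192*3/5 = 17/48 = pi_S0  (ok)
  17/48*7/15 + 25/64*8/15 + 49/192*1/15 = 25/64 = pi_S1  (ok)
  17/48*1/3 + 25/64*2/15 + 49/192*1/3 = 49/192 = pi_S2  (ok)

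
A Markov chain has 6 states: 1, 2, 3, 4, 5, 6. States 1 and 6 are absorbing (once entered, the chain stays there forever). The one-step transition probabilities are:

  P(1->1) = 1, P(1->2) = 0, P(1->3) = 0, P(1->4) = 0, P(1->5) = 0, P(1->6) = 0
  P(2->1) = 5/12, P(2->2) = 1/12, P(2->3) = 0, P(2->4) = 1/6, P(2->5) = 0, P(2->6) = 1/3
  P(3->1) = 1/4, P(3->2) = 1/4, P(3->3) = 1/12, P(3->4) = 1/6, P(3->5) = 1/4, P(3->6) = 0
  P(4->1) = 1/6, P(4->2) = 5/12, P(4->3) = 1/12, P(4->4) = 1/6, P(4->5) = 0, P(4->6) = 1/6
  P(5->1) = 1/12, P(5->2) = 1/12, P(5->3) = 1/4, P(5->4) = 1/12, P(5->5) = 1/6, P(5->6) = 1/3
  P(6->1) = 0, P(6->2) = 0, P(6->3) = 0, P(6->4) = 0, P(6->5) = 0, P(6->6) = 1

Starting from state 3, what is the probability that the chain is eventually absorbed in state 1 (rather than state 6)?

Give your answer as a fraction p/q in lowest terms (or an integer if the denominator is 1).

Let a_i = P(absorbed in 1 | start in state i).
Boundary conditions: a_1 = 1, a_6 = 0.
For each transient state i, a_i = sum_j P(i->j) * a_j:
  a_2 = 5/12*a_1 + 1/12*a_2 + 0*a_3 + 1/6*a_4 + 0*a_5 + 1/3*a_6
  a_3 = 1/4*a_1 + 1/4*a_2 + 1/12*a_3 + 1/6*a_4 + 1/4*a_5 + 0*a_6
  a_4 = 1/6*a_1 + 5/12*a_2 + 1/12*a_3 + 1/6*a_4 + 0*a_5 + 1/6*a_6
  a_5 = 1/12*a_1 + 1/12*a_2 + 1/4*a_3 + 1/12*a_4 + 1/6*a_5 + 1/3*a_6

Substituting a_1 = 1 and a_6 = 0, rearrange to (I - Q) a = r where r[i] = P(i -> 1):
  [11/12, 0, -1/6, 0] . (a_2, a_3, a_4, a_5) = 5/12
  [-1/4, 11/12, -1/6, -1/4] . (a_2, a_3, a_4, a_5) = 1/4
  [-5/12, -1/12, 5/6, 0] . (a_2, a_3, a_4, a_5) = 1/6
  [-1/12, -1/4, -1/12, 5/6] . (a_2, a_3, a_4, a_5) = 1/12

Solving yields:
  a_2 = 5405/9781
  a_3 = 6163/9781
  a_4 = 5275/9781
  a_5 = 3895/9781

Starting state is 3, so the absorption probability is a_3 = 6163/9781.

Answer: 6163/9781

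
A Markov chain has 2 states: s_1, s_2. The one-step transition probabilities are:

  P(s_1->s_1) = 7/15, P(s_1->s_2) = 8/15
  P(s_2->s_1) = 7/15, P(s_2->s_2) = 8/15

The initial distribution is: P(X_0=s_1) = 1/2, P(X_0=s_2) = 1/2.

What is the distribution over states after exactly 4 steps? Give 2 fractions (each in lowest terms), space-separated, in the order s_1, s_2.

Answer: 7/15 8/15

Derivation:
Propagating the distribution step by step (d_{t+1} = d_t * P):
d_0 = (s_1=1/2, s_2=1/2)
  d_1[s_1] = 1/2*7/15 + 1/2*7/15 = 7/15
  d_1[s_2] = 1/2*8/15 + 1/2*8/15 = 8/15
d_1 = (s_1=7/15, s_2=8/15)
  d_2[s_1] = 7/15*7/15 + 8/15*7/15 = 7/15
  d_2[s_2] = 7/15*8/15 + 8/15*8/15 = 8/15
d_2 = (s_1=7/15, s_2=8/15)
  d_3[s_1] = 7/15*7/15 + 8/15*7/15 = 7/15
  d_3[s_2] = 7/15*8/15 + 8/15*8/15 = 8/15
d_3 = (s_1=7/15, s_2=8/15)
  d_4[s_1] = 7/15*7/15 + 8/15*7/15 = 7/15
  d_4[s_2] = 7/15*8/15 + 8/15*8/15 = 8/15
d_4 = (s_1=7/15, s_2=8/15)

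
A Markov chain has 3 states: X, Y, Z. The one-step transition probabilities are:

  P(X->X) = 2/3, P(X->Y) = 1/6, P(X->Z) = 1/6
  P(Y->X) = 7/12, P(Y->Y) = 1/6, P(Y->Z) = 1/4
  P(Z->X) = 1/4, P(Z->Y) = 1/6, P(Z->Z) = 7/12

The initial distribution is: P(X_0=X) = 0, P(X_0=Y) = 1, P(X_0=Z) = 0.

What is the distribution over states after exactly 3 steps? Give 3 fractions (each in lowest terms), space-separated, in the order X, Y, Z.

Answer: 923/1728 1/6 517/1728

Derivation:
Propagating the distribution step by step (d_{t+1} = d_t * P):
d_0 = (X=0, Y=1, Z=0)
  d_1[X] = 0*2/3 + 1*7/12 + 0*1/4 = 7/12
  d_1[Y] = 0*1/6 + 1*1/6 + 0*1/6 = 1/6
  d_1[Z] = 0*1/6 + 1*1/4 + 0*7/12 = 1/4
d_1 = (X=7/12, Y=1/6, Z=1/4)
  d_2[X] = 7/12*2/3 + 1/6*7/12 + 1/4*1/4 = 79/144
  d_2[Y] = 7/12*1/6 + 1/6*1/6 + 1/4*1/6 = 1/6
  d_2[Z] = 7/12*1/6 + 1/6*1/4 + 1/4*7/12 = 41/144
d_2 = (X=79/144, Y=1/6, Z=41/144)
  d_3[X] = 79/144*2/3 + 1/6*7/12 + 41/144*1/4 = 923/1728
  d_3[Y] = 79/144*1/6 + 1/6*1/6 + 41/144*1/6 = 1/6
  d_3[Z] = 79/144*1/6 + 1/6*1/4 + 41/144*7/12 = 517/1728
d_3 = (X=923/1728, Y=1/6, Z=517/1728)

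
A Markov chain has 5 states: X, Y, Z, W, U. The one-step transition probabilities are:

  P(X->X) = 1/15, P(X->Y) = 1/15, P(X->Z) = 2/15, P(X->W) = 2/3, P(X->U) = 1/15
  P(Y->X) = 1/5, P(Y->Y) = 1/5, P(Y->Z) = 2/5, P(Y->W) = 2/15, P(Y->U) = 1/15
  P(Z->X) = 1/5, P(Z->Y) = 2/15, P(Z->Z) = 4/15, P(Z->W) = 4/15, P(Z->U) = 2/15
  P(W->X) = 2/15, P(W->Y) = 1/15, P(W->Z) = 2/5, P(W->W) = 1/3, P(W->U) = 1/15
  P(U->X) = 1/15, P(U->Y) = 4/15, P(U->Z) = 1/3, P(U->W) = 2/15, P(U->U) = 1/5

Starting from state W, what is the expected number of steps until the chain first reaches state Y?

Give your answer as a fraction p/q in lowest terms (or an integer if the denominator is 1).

Answer: 3375/364

Derivation:
Let h_i = expected steps to first reach Y from state i.
Boundary: h_Y = 0.
First-step equations for the other states:
  h_X = 1 + 1/15*h_X + 1/15*h_Y + 2/15*h_Z + 2/3*h_W + 1/15*h_U
  h_Z = 1 + 1/5*h_X + 2/15*h_Y + 4/15*h_Z + 4/15*h_W + 2/15*h_U
  h_W = 1 + 2/15*h_X + 1/15*h_Y + 2/5*h_Z + 1/3*h_W + 1/15*h_U
  h_U = 1 + 1/15*h_X + 4/15*h_Y + 1/3*h_Z + 2/15*h_W + 1/5*h_U

Substituting h_Y = 0 and rearranging gives the linear system (I - Q) h = 1:
  [14/15, -2/15, -2/3, -1/15] . (h_X, h_Z, h_W, h_U) = 1
  [-1/5, 11/15, -4/15, -2/15] . (h_X, h_Z, h_W, h_U) = 1
  [-2/15, -2/5, 2/3, -1/15] . (h_X, h_Z, h_W, h_U) = 1
  [-1/15, -1/3, -2/15, 4/5] . (h_X, h_Z, h_W, h_U) = 1

Solving yields:
  h_X = 3435/364
  h_Z = 3135/364
  h_W = 3375/364
  h_U = 1305/182

Starting state is W, so the expected hitting time is h_W = 3375/364.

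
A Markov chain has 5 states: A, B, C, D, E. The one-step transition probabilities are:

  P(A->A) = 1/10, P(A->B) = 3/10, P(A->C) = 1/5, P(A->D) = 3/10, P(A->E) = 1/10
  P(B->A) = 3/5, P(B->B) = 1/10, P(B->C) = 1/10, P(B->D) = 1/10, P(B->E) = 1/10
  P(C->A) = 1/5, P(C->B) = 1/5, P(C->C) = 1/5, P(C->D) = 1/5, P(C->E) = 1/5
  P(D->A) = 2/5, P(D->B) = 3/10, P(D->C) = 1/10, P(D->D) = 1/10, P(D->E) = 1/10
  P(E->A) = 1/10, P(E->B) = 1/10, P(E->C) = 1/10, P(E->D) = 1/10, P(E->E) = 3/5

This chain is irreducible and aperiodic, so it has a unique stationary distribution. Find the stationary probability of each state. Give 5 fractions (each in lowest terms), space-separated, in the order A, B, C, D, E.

The stationary distribution satisfies pi = pi * P, i.e.:
  pi_A = 1/10*pi_A + 3/5*pi_B + 1/5*pi_C + 2/5*pi_D + 1/10*pi_E
  pi_B = 3/10*pi_A + 1/10*pi_B + 1/5*pi_C + 3/10*pi_D + 1/10*pi_E
  pi_C = 1/5*pi_A + 1/10*pi_B + 1/5*pi_C + 1/10*pi_D + 1/10*pi_E
  pi_D = 3/10*pi_A + 1/10*pi_B + 1/5*pi_C + 1/10*pi_D + 1/10*pi_E
  pi_E = 1/10*pi_A + 1/10*pi_B + 1/5*pi_C + 1/10*pi_D + 3/5*pi_E
with normalization: pi_A + pi_B + pi_C + pi_D + pi_E = 1.

Using the first 4 balance equations plus normalization, the linear system A*pi = b is:
  [-9/10, 3/5, 1/5, 2/5, 1/10] . pi = 0
  [3/10, -9/10, 1/5, 3/10, 1/10] . pi = 0
  [1/5, 1/10, -4/5, 1/10, 1/10] . pi = 0
  [3/10, 1/10, 1/5, -9/10, 1/10] . pi = 0
  [1, 1, 1, 1, 1] . pi = 1

Solving yields:
  pi_A = 190/719
  pi_B = 144/719
  pi_C = 101/719
  pi_D = 120/719
  pi_E = 164/719

Verification (pi * P):
  190/719*1/10 + 144/719*3/5 + 101/719*1/5 + 120/719*2/5 + 164/719*1/10 = 190/719 = pi_A  (ok)
  190/719*3/10 + 144/719*1/10 + 101/719*1/5 + 120/719*3/10 + 164/719*1/10 = 144/719 = pi_B  (ok)
  190/719*1/5 + 144/719*1/10 + 101/719*1/5 + 120/719*1/10 + 164/719*1/10 = 101/719 = pi_C  (ok)
  190/719*3/10 + 144/719*1/10 + 101/719*1/5 + 120/719*1/10 + 164/719*1/10 = 120/719 = pi_D  (ok)
  190/719*1/10 + 144/719*1/10 + 101/719*1/5 + 120/719*1/10 + 164/719*3/5 = 164/719 = pi_E  (ok)

Answer: 190/719 144/719 101/719 120/719 164/719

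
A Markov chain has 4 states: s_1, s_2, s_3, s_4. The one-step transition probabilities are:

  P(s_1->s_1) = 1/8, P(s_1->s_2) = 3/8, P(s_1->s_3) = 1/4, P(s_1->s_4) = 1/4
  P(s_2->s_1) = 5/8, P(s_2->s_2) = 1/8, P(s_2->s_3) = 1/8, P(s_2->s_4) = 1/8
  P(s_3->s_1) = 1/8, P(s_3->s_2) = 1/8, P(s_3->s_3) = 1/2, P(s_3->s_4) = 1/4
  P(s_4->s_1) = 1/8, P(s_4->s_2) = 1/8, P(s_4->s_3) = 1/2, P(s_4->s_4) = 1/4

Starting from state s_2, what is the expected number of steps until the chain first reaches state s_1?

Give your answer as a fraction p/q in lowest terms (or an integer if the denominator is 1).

Answer: 8/3

Derivation:
Let h_i = expected steps to first reach s_1 from state i.
Boundary: h_s_1 = 0.
First-step equations for the other states:
  h_s_2 = 1 + 5/8*h_s_1 + 1/8*h_s_2 + 1/8*h_s_3 + 1/8*h_s_4
  h_s_3 = 1 + 1/8*h_s_1 + 1/8*h_s_2 + 1/2*h_s_3 + 1/4*h_s_4
  h_s_4 = 1 + 1/8*h_s_1 + 1/8*h_s_2 + 1/2*h_s_3 + 1/4*h_s_4

Substituting h_s_1 = 0 and rearranging gives the linear system (I - Q) h = 1:
  [7/8, -1/8, -1/8] . (h_s_2, h_s_3, h_s_4) = 1
  [-1/8, 1/2, -1/4] . (h_s_2, h_s_3, h_s_4) = 1
  [-1/8, -1/2, 3/4] . (h_s_2, h_s_3, h_s_4) = 1

Solving yields:
  h_s_2 = 8/3
  h_s_3 = 16/3
  h_s_4 = 16/3

Starting state is s_2, so the expected hitting time is h_s_2 = 8/3.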